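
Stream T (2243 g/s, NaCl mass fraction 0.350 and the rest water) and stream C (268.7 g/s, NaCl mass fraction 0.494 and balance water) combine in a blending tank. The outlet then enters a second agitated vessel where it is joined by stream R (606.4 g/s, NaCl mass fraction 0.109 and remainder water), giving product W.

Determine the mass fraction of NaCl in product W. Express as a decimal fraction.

Overall, product flow = 3118.1 g/s.
NaCl in = 2243×0.350 + 268.7×0.494 + 606.4×0.109 = 983.89 g/s.
NaCl fraction in W = 0.316.

0.316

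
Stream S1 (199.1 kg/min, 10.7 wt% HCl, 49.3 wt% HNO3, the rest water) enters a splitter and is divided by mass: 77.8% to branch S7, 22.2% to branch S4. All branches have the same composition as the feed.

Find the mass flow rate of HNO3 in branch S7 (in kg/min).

Branch S7 total = 0.778×199.1 = 154.9 kg/min.
HNO3 in S7 = 0.493×154.9 = 76.366 kg/min.

76.37 kg/min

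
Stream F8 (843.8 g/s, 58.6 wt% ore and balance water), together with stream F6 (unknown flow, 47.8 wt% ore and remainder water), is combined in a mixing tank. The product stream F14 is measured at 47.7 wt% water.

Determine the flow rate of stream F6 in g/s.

1181 g/s

Let F6 be the unknown flow. Total out = 843.8 + F6.
water balance: 349.33 + 0.522·F6 = 0.477·(843.8 + F6)
(0.522 − 0.477)·F6 = 0.477×843.8 − 349.33 = 53.159
F6 = 53.159 / 0.045 = 1181.3 g/s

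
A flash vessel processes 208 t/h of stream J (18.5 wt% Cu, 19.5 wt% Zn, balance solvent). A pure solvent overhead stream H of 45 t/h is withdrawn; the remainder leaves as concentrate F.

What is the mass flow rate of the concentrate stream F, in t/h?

Concentrate = 208 − 45 = 163 t/h.

163 t/h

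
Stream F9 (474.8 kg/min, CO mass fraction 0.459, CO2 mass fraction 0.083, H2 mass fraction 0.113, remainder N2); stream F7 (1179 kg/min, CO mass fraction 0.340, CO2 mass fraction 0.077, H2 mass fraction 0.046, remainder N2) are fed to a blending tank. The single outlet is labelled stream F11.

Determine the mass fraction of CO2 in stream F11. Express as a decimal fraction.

0.079

Total flow out = 474.8 + 1179 = 1653.8 kg/min.
CO2 in = 474.8×0.083 + 1179×0.077 = 130.19 kg/min.
CO2 mass fraction in F11 = 130.19/1653.8 = 0.079.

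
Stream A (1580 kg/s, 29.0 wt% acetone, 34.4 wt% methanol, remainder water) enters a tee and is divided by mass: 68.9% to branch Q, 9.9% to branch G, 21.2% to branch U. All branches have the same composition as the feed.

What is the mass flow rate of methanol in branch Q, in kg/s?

374.5 kg/s

Branch Q total = 0.689×1580 = 1088.6 kg/s.
methanol in Q = 0.344×1088.6 = 374.49 kg/s.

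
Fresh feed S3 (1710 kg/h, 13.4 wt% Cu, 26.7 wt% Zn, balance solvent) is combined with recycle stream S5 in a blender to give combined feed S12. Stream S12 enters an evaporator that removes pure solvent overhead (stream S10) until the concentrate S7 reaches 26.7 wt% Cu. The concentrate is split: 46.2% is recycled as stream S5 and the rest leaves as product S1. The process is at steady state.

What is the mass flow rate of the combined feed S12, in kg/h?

2447 kg/h

Overall Cu balance (none leaves overhead): Cu in fresh feed = Cu in product, i.e. 1710×0.134 = (1−0.462)·S7·0.267.
S7 = 229.14/(0.267×0.538) = 1595.2 kg/h.
Recycle S5 = 0.462×1595.2 = 736.97 kg/h.
Combined feed S12 = 1710 + 736.97 = 2447 kg/h.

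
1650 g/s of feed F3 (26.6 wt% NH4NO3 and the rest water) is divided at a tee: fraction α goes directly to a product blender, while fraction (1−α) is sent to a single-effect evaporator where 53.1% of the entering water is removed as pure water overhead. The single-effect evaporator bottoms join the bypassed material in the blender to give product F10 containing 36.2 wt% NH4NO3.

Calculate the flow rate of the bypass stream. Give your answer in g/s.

527.3 g/s

All 1650×0.266 = 438.9 g/s of NH4NO3 reaches F10, so F10 = 438.9/0.362 = 1212.4 g/s and vapour = 437.57 g/s.
The evaporator receives (1−α)·1650 of feed at 0.734 water and removes 0.531 of that water:
0.531×0.734×(1−α)×1650 = 437.57
(1−α) = 437.57/643.09 = 0.6804;  α = 0.3196.
Bypass flow = 0.3196×1650 = 527.32 g/s.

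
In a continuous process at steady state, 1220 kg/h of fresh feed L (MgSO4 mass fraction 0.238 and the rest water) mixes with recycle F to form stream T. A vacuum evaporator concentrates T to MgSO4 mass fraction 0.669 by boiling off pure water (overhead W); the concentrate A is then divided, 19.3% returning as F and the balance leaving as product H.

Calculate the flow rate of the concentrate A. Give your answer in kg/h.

Overall MgSO4 balance (none leaves overhead): MgSO4 in fresh feed = MgSO4 in product, i.e. 1220×0.238 = (1−0.193)·A·0.669.
A = 290.36/(0.669×0.807) = 537.82 kg/h.

537.8 kg/h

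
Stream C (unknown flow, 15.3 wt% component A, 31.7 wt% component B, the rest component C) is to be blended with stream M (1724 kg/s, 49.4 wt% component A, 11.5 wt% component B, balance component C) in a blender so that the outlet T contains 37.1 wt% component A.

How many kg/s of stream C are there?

Let C be the unknown flow. Total out = 1724 + C.
component A balance: 851.66 + 0.153·C = 0.371·(1724 + C)
(0.153 − 0.371)·C = 0.371×1724 − 851.66 = -212.05
C = -212.05 / -0.218 = 972.72 kg/s

972.7 kg/s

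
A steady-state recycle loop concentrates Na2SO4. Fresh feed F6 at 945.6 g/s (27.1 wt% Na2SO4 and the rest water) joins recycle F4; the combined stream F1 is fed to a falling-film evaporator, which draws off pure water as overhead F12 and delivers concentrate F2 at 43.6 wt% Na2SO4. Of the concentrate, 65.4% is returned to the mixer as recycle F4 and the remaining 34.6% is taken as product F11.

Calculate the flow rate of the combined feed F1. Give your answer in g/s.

2057 g/s

Overall Na2SO4 balance (none leaves overhead): Na2SO4 in fresh feed = Na2SO4 in product, i.e. 945.6×0.271 = (1−0.654)·F2·0.436.
F2 = 256.26/(0.436×0.346) = 1698.7 g/s.
Recycle F4 = 0.654×1698.7 = 1110.9 g/s.
Combined feed F1 = 945.6 + 1110.9 = 2056.5 g/s.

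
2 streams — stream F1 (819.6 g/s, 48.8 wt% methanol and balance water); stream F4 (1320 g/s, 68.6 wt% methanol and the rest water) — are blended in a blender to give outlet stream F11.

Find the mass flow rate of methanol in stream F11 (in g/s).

1305 g/s

methanol out = methanol in = 819.6×0.488 + 1320×0.686 = 1305.5 g/s.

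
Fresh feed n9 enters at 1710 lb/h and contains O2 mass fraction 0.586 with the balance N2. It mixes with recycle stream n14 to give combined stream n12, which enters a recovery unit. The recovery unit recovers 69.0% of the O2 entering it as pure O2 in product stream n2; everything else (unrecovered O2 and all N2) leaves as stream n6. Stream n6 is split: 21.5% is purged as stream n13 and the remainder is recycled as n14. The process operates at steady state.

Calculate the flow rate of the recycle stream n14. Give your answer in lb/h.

2907 lb/h

N2 enters only via n9 and leaves only via the purge: 1710×0.414 = 0.215×(N2 in n6), and the recovery unit passes all N2, so N2 in n12 = N2 in n6 = 3292.7 lb/h.
O2 in n12: m_A = 1710×0.586 + (1−0.215)·(1−0.690)·m_A, so m_A = 1002.1/0.7566 = 1324.3 lb/h.
n6 = (1−0.690)×1324.3 + 3292.7 = 3703.3 lb/h.
Recycle n14 = (1−0.215)×3703.3 = 2907.1 lb/h.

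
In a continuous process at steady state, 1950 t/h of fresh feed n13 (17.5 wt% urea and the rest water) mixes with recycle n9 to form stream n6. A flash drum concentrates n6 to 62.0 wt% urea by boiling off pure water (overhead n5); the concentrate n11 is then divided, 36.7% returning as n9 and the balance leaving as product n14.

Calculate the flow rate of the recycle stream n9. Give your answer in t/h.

319.1 t/h

Overall urea balance (none leaves overhead): urea in fresh feed = urea in product, i.e. 1950×0.175 = (1−0.367)·n11·0.620.
n11 = 341.25/(0.620×0.633) = 869.52 t/h.
Recycle n9 = 0.367×869.52 = 319.11 t/h.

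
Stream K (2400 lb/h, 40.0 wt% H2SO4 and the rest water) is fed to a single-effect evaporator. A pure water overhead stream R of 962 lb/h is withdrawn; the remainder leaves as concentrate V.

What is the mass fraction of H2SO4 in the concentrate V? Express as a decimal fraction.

H2SO4 is not removed: 2400×0.400 = 960 lb/h of H2SO4 enters V.
Concentrate = 2400 − 962 = 1438 lb/h.
Mass fraction = 960/1438 = 0.668.

0.668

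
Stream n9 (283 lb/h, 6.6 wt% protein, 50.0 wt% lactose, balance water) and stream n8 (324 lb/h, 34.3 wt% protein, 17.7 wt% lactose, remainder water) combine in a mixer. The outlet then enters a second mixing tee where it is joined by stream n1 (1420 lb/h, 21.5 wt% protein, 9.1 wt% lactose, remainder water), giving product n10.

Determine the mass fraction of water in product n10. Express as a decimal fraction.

0.623

Overall, product flow = 2027 lb/h.
water in = 283×0.434 + 324×0.480 + 1420×0.694 = 1263.8 lb/h.
water fraction in n10 = 0.623.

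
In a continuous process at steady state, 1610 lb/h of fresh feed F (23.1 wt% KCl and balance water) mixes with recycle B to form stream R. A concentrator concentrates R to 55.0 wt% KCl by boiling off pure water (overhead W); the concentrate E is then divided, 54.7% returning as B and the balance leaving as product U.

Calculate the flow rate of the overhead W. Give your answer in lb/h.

933.8 lb/h

Overall KCl balance (none leaves overhead): KCl in fresh feed = KCl in product, i.e. 1610×0.231 = (1−0.547)·E·0.550.
E = 371.91/(0.550×0.453) = 1492.7 lb/h.
Recycle B = 0.547×1492.7 = 816.52 lb/h.
Combined feed R = 1610 + 816.52 = 2426.5 lb/h.
Overhead W = R − E = 2426.5 − 1492.7 = 933.8 lb/h.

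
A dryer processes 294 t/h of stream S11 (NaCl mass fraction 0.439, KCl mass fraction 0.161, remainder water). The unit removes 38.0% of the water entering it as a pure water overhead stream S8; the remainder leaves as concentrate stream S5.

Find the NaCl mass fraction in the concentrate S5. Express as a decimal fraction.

NaCl is not removed: 294×0.439 = 129.07 t/h of NaCl enters S5.
water entering = 294×0.400 = 117.6 t/h; overhead removed = 0.380×117.6 = 44.688 t/h.
Concentrate = 294 − 44.688 = 249.31 t/h.
Mass fraction = 129.07/249.31 = 0.518.

0.518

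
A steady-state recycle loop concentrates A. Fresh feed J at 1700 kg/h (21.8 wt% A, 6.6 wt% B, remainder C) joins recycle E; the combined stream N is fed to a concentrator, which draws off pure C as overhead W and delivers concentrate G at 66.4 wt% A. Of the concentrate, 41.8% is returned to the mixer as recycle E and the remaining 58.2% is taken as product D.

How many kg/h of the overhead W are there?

Overall A balance (none leaves overhead): A in fresh feed = A in product, i.e. 1700×0.218 = (1−0.418)·G·0.664.
G = 370.6/(0.664×0.582) = 958.99 kg/h.
Recycle E = 0.418×958.99 = 400.86 kg/h.
Combined feed N = 1700 + 400.86 = 2100.9 kg/h.
Overhead W = N − G = 2100.9 − 958.99 = 1141.9 kg/h.

1142 kg/h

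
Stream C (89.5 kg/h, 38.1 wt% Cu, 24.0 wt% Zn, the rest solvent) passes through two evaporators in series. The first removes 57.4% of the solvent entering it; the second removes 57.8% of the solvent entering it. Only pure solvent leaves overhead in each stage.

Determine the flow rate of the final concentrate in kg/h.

solvent in feed = 89.5×0.379 = 33.92 kg/h.
After stage 1: solvent left = (1−0.574)×33.92 = 14.45; stream total = 70.03 kg/h.
After stage 2: solvent left = (1−0.578)×14.45 = 6.098; final concentrate = 61.677 kg/h.

61.68 kg/h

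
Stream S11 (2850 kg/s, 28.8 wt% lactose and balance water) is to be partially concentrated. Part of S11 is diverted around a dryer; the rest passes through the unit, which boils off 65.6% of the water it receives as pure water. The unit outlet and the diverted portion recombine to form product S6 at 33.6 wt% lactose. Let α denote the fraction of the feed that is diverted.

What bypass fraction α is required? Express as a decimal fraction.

0.694

All 2850×0.288 = 820.8 kg/s of lactose reaches S6, so S6 = 820.8/0.336 = 2442.9 kg/s and vapour = 407.14 kg/s.
The evaporator receives (1−α)·2850 of feed at 0.712 water and removes 0.656 of that water:
0.656×0.712×(1−α)×2850 = 407.14
(1−α) = 407.14/1331.2 = 0.3059;  α = 0.6941.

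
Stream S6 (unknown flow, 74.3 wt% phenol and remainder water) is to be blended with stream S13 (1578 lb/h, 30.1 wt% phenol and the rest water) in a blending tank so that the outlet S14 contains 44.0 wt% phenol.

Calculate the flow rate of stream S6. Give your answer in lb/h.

Let S6 be the unknown flow. Total out = 1578 + S6.
phenol balance: 474.98 + 0.743·S6 = 0.440·(1578 + S6)
(0.743 − 0.440)·S6 = 0.440×1578 − 474.98 = 219.34
S6 = 219.34 / 0.303 = 723.9 lb/h

723.9 lb/h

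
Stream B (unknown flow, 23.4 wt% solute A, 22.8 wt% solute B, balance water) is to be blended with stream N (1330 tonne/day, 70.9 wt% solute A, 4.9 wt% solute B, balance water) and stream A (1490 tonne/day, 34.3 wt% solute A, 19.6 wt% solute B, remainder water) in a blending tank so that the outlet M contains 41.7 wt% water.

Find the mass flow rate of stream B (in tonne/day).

Let B be the unknown flow. Total out = 2820 + B.
water balance: 1008.8 + 0.538·B = 0.417·(2820 + B)
(0.538 − 0.417)·B = 0.417×2820 − 1008.8 = 167.19
B = 167.19 / 0.121 = 1381.7 tonne/day

1382 tonne/day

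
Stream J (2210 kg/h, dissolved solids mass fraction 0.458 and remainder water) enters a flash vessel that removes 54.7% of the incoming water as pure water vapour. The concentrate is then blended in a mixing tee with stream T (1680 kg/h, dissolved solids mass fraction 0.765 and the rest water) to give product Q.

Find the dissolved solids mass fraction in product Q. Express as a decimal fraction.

0.710

Vapour removed = 0.547×0.542×2210 = 655.21 kg/h; concentrate = 1554.8 kg/h.
dissolved solids reaching the mixer = 1012.2 (from concentrate) + 1680×0.765 = 2297.4 kg/h.
Product flow = 1554.8 + 1680 = 3234.8 kg/h; dissolved solids fraction = 0.710.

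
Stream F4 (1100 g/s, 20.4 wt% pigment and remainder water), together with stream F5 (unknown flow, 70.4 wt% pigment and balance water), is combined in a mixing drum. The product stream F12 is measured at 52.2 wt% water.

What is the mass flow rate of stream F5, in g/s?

Let F5 be the unknown flow. Total out = 1100 + F5.
water balance: 875.6 + 0.296·F5 = 0.522·(1100 + F5)
(0.296 − 0.522)·F5 = 0.522×1100 − 875.6 = -301.4
F5 = -301.4 / -0.226 = 1333.6 g/s

1334 g/s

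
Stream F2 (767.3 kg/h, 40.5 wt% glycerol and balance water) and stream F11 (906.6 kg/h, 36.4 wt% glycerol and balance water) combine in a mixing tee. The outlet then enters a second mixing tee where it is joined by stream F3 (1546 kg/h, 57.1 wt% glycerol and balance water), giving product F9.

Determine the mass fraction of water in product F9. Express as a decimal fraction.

0.527

Overall, product flow = 3219.9 kg/h.
water in = 767.3×0.595 + 906.6×0.636 + 1546×0.429 = 1696.4 kg/h.
water fraction in F9 = 0.527.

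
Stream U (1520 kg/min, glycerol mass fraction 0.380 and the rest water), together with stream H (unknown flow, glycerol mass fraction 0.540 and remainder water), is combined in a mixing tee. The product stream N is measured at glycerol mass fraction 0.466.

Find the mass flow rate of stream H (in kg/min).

Let H be the unknown flow. Total out = 1520 + H.
glycerol balance: 577.6 + 0.540·H = 0.466·(1520 + H)
(0.540 − 0.466)·H = 0.466×1520 − 577.6 = 130.72
H = 130.72 / 0.074 = 1766.5 kg/min

1766 kg/min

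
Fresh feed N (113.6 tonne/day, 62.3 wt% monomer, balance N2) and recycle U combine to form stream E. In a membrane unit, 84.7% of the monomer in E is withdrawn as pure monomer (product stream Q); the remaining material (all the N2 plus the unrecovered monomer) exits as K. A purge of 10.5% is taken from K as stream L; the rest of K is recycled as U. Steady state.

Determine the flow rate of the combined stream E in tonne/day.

N2 enters only via N and leaves only via the purge: 113.6×0.377 = 0.105×(N2 in K), and the membrane unit passes all N2, so N2 in E = N2 in K = 407.88 tonne/day.
monomer in E: m_A = 113.6×0.623 + (1−0.105)·(1−0.847)·m_A, so m_A = 70.773/0.8631 = 82.002 tonne/day.
E = 82.002 + 407.88 = 489.88 tonne/day.

489.9 tonne/day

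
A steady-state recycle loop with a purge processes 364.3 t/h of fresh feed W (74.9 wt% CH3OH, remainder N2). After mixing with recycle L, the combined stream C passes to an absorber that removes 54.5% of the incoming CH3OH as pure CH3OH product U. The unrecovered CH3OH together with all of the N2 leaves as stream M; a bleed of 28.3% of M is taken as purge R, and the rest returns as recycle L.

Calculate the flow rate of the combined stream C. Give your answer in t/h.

N2 enters only via W and leaves only via the purge: 364.3×0.251 = 0.283×(N2 in M), and the absorber passes all N2, so N2 in C = N2 in M = 323.11 t/h.
CH3OH in C: m_A = 364.3×0.749 + (1−0.283)·(1−0.545)·m_A, so m_A = 272.86/0.6738 = 404.98 t/h.
C = 404.98 + 323.11 = 728.09 t/h.

728.1 t/h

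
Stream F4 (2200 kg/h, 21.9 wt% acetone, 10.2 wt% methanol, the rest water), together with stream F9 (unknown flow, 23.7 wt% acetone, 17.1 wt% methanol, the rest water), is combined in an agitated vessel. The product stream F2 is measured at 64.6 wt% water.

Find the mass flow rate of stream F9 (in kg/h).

Let F9 be the unknown flow. Total out = 2200 + F9.
water balance: 1493.8 + 0.592·F9 = 0.646·(2200 + F9)
(0.592 − 0.646)·F9 = 0.646×2200 − 1493.8 = -72.6
F9 = -72.6 / -0.054 = 1344.4 kg/h

1344 kg/h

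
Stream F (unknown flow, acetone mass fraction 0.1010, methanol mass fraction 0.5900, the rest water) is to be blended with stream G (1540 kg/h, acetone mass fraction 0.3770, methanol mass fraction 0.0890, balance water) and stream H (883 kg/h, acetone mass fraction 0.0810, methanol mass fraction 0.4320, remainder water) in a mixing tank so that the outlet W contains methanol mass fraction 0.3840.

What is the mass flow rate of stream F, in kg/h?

Let F be the unknown flow. Total out = 2423 + F.
methanol balance: 518.52 + 0.590·F = 0.384·(2423 + F)
(0.590 − 0.384)·F = 0.384×2423 − 518.52 = 411.92
F = 411.92 / 0.206 = 1999.6 kg/h

2000 kg/h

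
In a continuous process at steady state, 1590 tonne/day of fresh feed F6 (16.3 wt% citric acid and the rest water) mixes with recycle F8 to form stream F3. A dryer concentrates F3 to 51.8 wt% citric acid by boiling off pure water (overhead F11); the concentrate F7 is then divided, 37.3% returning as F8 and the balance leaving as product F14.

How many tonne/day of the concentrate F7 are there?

798 tonne/day

Overall citric acid balance (none leaves overhead): citric acid in fresh feed = citric acid in product, i.e. 1590×0.163 = (1−0.373)·F7·0.518.
F7 = 259.17/(0.518×0.627) = 797.97 tonne/day.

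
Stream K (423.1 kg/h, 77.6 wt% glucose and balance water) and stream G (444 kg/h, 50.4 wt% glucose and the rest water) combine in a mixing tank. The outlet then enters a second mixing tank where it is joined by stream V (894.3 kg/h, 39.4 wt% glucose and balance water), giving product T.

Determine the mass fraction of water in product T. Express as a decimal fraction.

Overall, product flow = 1761.4 kg/h.
water in = 423.1×0.224 + 444×0.496 + 894.3×0.606 = 856.94 kg/h.
water fraction in T = 0.487.

0.487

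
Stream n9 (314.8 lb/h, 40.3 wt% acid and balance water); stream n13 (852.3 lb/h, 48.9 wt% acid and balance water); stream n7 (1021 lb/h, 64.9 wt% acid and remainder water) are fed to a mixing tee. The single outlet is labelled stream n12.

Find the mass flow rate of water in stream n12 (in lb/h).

981.8 lb/h

water out = water in = 314.8×0.597 + 852.3×0.511 + 1021×0.351 = 981.83 lb/h.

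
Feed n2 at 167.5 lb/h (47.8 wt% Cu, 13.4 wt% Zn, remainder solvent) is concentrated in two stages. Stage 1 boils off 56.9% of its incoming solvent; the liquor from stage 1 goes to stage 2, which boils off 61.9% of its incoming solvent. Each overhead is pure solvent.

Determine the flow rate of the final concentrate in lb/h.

113.2 lb/h

solvent in feed = 167.5×0.388 = 64.99 lb/h.
After stage 1: solvent left = (1−0.569)×64.99 = 28.011; stream total = 130.52 lb/h.
After stage 2: solvent left = (1−0.619)×28.011 = 10.672; final concentrate = 113.18 lb/h.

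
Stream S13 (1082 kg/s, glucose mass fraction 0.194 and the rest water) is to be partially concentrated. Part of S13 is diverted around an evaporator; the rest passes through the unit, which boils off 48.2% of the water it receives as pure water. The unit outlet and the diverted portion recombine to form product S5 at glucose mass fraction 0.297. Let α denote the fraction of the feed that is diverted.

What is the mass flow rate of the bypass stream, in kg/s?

All 1082×0.194 = 209.91 kg/s of glucose reaches S5, so S5 = 209.91/0.297 = 706.76 kg/s and vapour = 375.24 kg/s.
The evaporator receives (1−α)·1082 of feed at 0.806 water and removes 0.482 of that water:
0.482×0.806×(1−α)×1082 = 375.24
(1−α) = 375.24/420.35 = 0.8927;  α = 0.1073.
Bypass flow = 0.1073×1082 = 116.11 kg/s.

116.1 kg/s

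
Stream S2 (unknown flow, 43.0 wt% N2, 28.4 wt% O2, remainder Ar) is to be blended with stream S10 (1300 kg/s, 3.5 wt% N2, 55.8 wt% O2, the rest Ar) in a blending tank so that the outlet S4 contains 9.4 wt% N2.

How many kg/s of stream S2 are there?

Let S2 be the unknown flow. Total out = 1300 + S2.
N2 balance: 45.5 + 0.430·S2 = 0.094·(1300 + S2)
(0.430 − 0.094)·S2 = 0.094×1300 − 45.5 = 76.7
S2 = 76.7 / 0.336 = 228.27 kg/s

228.3 kg/s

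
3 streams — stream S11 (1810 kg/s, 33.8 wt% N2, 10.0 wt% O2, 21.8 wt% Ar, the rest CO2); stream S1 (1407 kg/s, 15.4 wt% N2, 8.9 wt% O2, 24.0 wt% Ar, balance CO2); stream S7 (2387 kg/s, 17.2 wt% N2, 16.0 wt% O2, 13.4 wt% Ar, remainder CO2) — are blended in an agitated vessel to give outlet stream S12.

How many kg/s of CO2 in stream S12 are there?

CO2 out = CO2 in = 1810×0.344 + 1407×0.517 + 2387×0.534 = 2624.7 kg/s.

2625 kg/s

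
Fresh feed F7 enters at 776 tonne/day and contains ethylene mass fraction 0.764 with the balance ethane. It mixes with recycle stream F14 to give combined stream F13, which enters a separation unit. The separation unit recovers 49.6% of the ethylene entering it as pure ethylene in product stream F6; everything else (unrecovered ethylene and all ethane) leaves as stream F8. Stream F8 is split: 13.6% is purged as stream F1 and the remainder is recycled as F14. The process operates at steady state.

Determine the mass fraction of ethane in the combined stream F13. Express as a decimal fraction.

0.562

ethane enters only via F7 and leaves only via the purge: 776×0.236 = 0.136×(ethane in F8), and the separation unit passes all ethane, so ethane in F13 = ethane in F8 = 1346.6 tonne/day.
ethylene in F13: m_A = 776×0.764 + (1−0.136)·(1−0.496)·m_A, so m_A = 592.86/0.5645 = 1050.2 tonne/day.
F13 = 1050.2 + 1346.6 = 2396.8 tonne/day.
ethane fraction in F13 = 1346.6/2396.8 = 0.562.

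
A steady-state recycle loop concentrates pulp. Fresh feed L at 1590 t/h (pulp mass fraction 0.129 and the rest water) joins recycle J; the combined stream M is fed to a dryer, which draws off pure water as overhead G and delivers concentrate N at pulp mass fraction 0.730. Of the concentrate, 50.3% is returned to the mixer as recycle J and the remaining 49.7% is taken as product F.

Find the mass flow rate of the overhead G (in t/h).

Overall pulp balance (none leaves overhead): pulp in fresh feed = pulp in product, i.e. 1590×0.129 = (1−0.503)·N·0.730.
N = 205.11/(0.730×0.497) = 565.34 t/h.
Recycle J = 0.503×565.34 = 284.36 t/h.
Combined feed M = 1590 + 284.36 = 1874.4 t/h.
Overhead G = M − N = 1874.4 − 565.34 = 1309 t/h.

1309 t/h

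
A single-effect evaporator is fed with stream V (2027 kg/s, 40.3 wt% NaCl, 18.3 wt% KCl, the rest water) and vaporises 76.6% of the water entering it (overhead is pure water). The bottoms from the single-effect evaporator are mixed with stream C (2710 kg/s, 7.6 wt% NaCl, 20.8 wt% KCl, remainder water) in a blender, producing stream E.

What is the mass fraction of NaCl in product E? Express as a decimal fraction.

0.2498

Vapour removed = 0.766×0.414×2027 = 642.81 kg/s; concentrate = 1384.2 kg/s.
NaCl reaching the mixer = 816.88 (from concentrate) + 2710×0.076 = 1022.8 kg/s.
Product flow = 1384.2 + 2710 = 4094.2 kg/s; NaCl fraction = 0.2498.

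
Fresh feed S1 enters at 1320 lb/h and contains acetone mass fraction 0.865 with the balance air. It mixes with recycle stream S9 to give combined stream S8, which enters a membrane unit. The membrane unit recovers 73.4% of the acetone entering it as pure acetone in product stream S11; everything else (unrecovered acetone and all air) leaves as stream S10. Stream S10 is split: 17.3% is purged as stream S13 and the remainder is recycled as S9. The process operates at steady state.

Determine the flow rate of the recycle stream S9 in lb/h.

air enters only via S1 and leaves only via the purge: 1320×0.135 = 0.173×(air in S10), and the membrane unit passes all air, so air in S8 = air in S10 = 1030.1 lb/h.
acetone in S8: m_A = 1320×0.865 + (1−0.173)·(1−0.734)·m_A, so m_A = 1141.8/0.7800 = 1463.8 lb/h.
S10 = (1−0.734)×1463.8 + 1030.1 = 1419.4 lb/h.
Recycle S9 = (1−0.173)×1419.4 = 1173.9 lb/h.

1174 lb/h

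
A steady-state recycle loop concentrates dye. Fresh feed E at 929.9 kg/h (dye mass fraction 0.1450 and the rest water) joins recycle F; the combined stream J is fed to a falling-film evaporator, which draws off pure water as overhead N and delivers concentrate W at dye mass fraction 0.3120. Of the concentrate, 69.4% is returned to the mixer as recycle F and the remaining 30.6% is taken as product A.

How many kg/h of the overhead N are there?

Overall dye balance (none leaves overhead): dye in fresh feed = dye in product, i.e. 929.9×0.145 = (1−0.694)·W·0.312.
W = 134.84/(0.312×0.306) = 1412.3 kg/h.
Recycle F = 0.694×1412.3 = 980.14 kg/h.
Combined feed J = 929.9 + 980.14 = 1910 kg/h.
Overhead N = J − W = 1910 − 1412.3 = 497.73 kg/h.

497.7 kg/h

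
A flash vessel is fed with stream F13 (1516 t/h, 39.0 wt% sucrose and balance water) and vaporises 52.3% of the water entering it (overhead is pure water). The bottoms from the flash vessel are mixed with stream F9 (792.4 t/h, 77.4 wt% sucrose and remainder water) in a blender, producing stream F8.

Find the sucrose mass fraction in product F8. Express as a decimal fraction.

Vapour removed = 0.523×0.610×1516 = 483.65 t/h; concentrate = 1032.4 t/h.
sucrose reaching the mixer = 591.24 (from concentrate) + 792.4×0.774 = 1204.6 t/h.
Product flow = 1032.4 + 792.4 = 1824.8 t/h; sucrose fraction = 0.660.

0.660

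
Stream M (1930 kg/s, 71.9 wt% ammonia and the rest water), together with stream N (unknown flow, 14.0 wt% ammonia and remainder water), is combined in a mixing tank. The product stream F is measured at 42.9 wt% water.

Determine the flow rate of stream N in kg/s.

662.7 kg/s

Let N be the unknown flow. Total out = 1930 + N.
water balance: 542.33 + 0.860·N = 0.429·(1930 + N)
(0.860 − 0.429)·N = 0.429×1930 − 542.33 = 285.64
N = 285.64 / 0.431 = 662.74 kg/s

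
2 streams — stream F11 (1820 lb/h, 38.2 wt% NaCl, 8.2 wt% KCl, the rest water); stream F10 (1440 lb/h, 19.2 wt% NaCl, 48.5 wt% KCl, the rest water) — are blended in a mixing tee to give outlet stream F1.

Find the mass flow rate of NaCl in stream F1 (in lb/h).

NaCl out = NaCl in = 1820×0.382 + 1440×0.192 = 971.72 lb/h.

971.7 lb/h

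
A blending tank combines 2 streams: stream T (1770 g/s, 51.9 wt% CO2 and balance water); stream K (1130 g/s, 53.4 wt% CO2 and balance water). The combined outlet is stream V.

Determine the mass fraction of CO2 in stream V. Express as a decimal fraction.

0.5248

Total flow out = 1770 + 1130 = 2900 g/s.
CO2 in = 1770×0.519 + 1130×0.534 = 1522.1 g/s.
CO2 mass fraction in V = 1522.1/2900 = 0.5248.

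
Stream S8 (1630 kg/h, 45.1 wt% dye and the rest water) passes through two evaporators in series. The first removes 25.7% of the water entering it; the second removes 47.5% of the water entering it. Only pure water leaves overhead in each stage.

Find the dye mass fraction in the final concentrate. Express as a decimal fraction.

water in feed = 1630×0.549 = 894.87 kg/h.
After stage 1: water left = (1−0.257)×894.87 = 664.89; stream total = 1400 kg/h.
After stage 2: water left = (1−0.475)×664.89 = 349.07; final concentrate = 1084.2 kg/h.
dye fraction = 735.13/1084.2 = 0.6780.

0.6780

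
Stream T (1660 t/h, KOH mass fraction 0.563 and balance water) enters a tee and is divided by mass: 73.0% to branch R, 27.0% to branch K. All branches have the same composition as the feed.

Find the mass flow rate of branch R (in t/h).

1212 t/h

Branch R flow = 0.730×1660 = 1211.8 t/h.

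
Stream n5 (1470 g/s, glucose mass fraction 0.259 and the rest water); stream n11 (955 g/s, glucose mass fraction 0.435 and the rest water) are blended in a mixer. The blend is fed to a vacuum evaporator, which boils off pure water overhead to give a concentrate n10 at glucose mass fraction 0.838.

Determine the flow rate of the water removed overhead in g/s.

glucose entering = 1470×0.259 + 955×0.435 = 796.15 g/s.
All glucose reports to n10, so n10 = 796.15/0.838 = 950.07 g/s.
Total feed = 2425 g/s; overhead = 2425 − 950.07 = 1474.9 g/s.

1475 g/s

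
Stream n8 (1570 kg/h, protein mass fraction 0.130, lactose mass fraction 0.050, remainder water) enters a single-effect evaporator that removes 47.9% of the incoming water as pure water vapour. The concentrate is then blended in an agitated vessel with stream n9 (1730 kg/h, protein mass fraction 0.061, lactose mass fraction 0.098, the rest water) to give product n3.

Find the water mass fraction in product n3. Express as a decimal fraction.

Vapour removed = 0.479×0.820×1570 = 616.66 kg/h; concentrate = 953.34 kg/h.
water reaching the mixer = 670.74 (from concentrate) + 1730×0.841 = 2125.7 kg/h.
Product flow = 953.34 + 1730 = 2683.3 kg/h; water fraction = 0.792.

0.792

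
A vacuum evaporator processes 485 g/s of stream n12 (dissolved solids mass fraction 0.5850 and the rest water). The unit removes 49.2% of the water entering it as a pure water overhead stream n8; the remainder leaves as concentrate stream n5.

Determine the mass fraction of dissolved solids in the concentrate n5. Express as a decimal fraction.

0.7351

dissolved solids is not removed: 485×0.585 = 283.72 g/s of dissolved solids enters n5.
water entering = 485×0.415 = 201.27 g/s; overhead removed = 0.492×201.27 = 99.027 g/s.
Concentrate = 485 − 99.027 = 385.97 g/s.
Mass fraction = 283.72/385.97 = 0.7351.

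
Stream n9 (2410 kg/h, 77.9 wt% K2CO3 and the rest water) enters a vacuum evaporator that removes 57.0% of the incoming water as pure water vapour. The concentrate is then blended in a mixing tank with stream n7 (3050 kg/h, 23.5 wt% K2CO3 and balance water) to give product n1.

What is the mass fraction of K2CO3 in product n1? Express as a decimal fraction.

0.503

Vapour removed = 0.570×0.221×2410 = 303.59 kg/h; concentrate = 2106.4 kg/h.
K2CO3 reaching the mixer = 1877.4 (from concentrate) + 3050×0.235 = 2594.1 kg/h.
Product flow = 2106.4 + 3050 = 5156.4 kg/h; K2CO3 fraction = 0.503.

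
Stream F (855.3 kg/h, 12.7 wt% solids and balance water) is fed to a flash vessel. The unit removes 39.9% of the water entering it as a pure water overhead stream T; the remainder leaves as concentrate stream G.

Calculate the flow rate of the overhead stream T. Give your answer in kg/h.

297.9 kg/h

water entering = 855.3×0.873 = 746.68 kg/h; overhead removed = 0.399×746.68 = 297.92 kg/h.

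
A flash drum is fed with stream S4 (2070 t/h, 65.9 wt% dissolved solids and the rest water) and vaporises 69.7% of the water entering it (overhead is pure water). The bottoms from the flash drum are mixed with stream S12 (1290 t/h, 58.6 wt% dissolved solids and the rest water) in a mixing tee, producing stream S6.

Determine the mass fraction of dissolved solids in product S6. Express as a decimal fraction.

0.739

Vapour removed = 0.697×0.341×2070 = 491.99 t/h; concentrate = 1578 t/h.
dissolved solids reaching the mixer = 1364.1 (from concentrate) + 1290×0.586 = 2120.1 t/h.
Product flow = 1578 + 1290 = 2868 t/h; dissolved solids fraction = 0.739.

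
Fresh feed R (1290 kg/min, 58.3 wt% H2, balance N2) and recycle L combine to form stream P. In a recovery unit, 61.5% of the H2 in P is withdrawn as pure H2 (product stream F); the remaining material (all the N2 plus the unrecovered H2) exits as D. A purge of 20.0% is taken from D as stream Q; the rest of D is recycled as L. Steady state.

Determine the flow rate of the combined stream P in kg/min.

N2 enters only via R and leaves only via the purge: 1290×0.417 = 0.200×(N2 in D), and the recovery unit passes all N2, so N2 in P = N2 in D = 2689.6 kg/min.
H2 in P: m_A = 1290×0.583 + (1−0.200)·(1−0.615)·m_A, so m_A = 752.07/0.6920 = 1086.8 kg/min.
P = 1086.8 + 2689.6 = 3776.5 kg/min.

3776 kg/min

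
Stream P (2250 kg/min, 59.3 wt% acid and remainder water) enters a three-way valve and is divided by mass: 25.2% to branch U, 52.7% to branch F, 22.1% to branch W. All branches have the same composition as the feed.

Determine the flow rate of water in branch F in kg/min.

Branch F total = 0.527×2250 = 1185.8 kg/min.
water in F = 0.407×1185.8 = 482.6 kg/min.

482.6 kg/min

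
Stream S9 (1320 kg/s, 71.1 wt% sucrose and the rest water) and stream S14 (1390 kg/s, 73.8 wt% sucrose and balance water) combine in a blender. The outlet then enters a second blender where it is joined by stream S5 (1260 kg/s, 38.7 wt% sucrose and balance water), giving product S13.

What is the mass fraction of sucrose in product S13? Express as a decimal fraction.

0.6176

Overall, product flow = 3970 kg/s.
sucrose in = 1320×0.711 + 1390×0.738 + 1260×0.387 = 2452 kg/s.
sucrose fraction in S13 = 0.6176.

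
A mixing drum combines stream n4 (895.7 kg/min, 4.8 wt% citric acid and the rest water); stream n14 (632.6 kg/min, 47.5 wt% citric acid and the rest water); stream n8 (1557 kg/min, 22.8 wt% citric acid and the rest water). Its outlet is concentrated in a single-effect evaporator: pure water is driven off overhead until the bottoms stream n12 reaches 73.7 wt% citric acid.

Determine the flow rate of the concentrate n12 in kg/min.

citric acid entering = 895.7×0.048 + 632.6×0.475 + 1557×0.228 = 698.47 kg/min.
All citric acid reports to n12, so n12 = 698.47/0.737 = 947.73 kg/min.

947.7 kg/min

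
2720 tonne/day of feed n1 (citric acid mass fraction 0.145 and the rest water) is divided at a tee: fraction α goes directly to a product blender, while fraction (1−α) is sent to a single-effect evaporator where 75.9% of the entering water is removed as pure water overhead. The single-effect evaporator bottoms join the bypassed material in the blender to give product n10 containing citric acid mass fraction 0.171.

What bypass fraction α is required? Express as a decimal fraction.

All 2720×0.145 = 394.4 tonne/day of citric acid reaches n10, so n10 = 394.4/0.171 = 2306.4 tonne/day and vapour = 413.57 tonne/day.
The evaporator receives (1−α)·2720 of feed at 0.855 water and removes 0.759 of that water:
0.759×0.855×(1−α)×2720 = 413.57
(1−α) = 413.57/1765.1 = 0.2343;  α = 0.7657.

0.766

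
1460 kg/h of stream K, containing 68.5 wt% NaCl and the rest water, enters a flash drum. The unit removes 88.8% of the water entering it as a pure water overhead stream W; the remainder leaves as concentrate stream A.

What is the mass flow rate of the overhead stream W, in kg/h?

408.4 kg/h

water entering = 1460×0.315 = 459.9 kg/h; overhead removed = 0.888×459.9 = 408.39 kg/h.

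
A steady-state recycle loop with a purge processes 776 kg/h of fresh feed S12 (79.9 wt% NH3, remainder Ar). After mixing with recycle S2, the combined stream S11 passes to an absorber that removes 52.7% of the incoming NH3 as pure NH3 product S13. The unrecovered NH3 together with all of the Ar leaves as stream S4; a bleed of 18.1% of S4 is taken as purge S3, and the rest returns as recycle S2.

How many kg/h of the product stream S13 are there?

NH3 in S11: m_A = 776×0.799 + (1−0.181)·(1−0.527)·m_A, so m_A = 620.02/0.6126 = 1012.1 kg/h.
Product S13 = 0.527×1012.1 = 533.38 kg/h.

533.4 kg/h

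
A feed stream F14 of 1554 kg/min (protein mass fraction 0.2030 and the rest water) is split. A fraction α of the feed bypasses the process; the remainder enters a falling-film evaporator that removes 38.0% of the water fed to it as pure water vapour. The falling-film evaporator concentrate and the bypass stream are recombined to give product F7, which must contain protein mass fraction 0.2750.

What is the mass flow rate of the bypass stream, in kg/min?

210.6 kg/min

All 1554×0.203 = 315.46 kg/min of protein reaches F7, so F7 = 315.46/0.275 = 1147.1 kg/min and vapour = 406.87 kg/min.
The evaporator receives (1−α)·1554 of feed at 0.797 water and removes 0.380 of that water:
0.380×0.797×(1−α)×1554 = 406.87
(1−α) = 406.87/470.64 = 0.8645;  α = 0.1355.
Bypass flow = 0.1355×1554 = 210.59 kg/min.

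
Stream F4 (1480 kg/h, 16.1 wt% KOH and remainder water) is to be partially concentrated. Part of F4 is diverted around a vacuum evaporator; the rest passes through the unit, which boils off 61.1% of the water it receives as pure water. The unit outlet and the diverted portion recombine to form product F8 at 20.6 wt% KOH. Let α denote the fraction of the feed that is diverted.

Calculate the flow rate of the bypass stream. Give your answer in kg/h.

849.3 kg/h

All 1480×0.161 = 238.28 kg/h of KOH reaches F8, so F8 = 238.28/0.206 = 1156.7 kg/h and vapour = 323.3 kg/h.
The evaporator receives (1−α)·1480 of feed at 0.839 water and removes 0.611 of that water:
0.611×0.839×(1−α)×1480 = 323.3
(1−α) = 323.3/758.69 = 0.4261;  α = 0.5739.
Bypass flow = 0.5739×1480 = 849.33 kg/h.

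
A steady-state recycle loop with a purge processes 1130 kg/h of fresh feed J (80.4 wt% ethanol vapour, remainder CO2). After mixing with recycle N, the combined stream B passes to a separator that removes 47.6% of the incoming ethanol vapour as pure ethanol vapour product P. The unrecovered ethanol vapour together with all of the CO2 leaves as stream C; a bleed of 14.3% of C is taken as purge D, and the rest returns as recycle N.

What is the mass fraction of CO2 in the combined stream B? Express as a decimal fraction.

CO2 enters only via J and leaves only via the purge: 1130×0.196 = 0.143×(CO2 in C), and the separator passes all CO2, so CO2 in B = CO2 in C = 1548.8 kg/h.
ethanol vapour in B: m_A = 1130×0.804 + (1−0.143)·(1−0.476)·m_A, so m_A = 908.52/0.5509 = 1649.1 kg/h.
B = 1649.1 + 1548.8 = 3197.9 kg/h.
CO2 fraction in B = 1548.8/3197.9 = 0.4843.

0.4843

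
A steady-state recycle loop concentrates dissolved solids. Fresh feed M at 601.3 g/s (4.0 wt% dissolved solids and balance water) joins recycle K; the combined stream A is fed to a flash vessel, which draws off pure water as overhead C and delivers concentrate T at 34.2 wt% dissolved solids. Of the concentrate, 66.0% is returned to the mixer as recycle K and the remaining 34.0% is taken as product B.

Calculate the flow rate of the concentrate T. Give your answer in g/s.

Overall dissolved solids balance (none leaves overhead): dissolved solids in fresh feed = dissolved solids in product, i.e. 601.3×0.040 = (1−0.660)·T·0.342.
T = 24.052/(0.342×0.340) = 206.85 g/s.

206.8 g/s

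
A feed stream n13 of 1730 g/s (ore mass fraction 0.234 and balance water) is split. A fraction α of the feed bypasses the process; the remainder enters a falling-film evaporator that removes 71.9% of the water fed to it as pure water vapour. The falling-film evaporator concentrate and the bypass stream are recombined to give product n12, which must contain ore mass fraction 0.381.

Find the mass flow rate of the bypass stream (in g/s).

All 1730×0.234 = 404.82 g/s of ore reaches n12, so n12 = 404.82/0.381 = 1062.5 g/s and vapour = 667.48 g/s.
The evaporator receives (1−α)·1730 of feed at 0.766 water and removes 0.719 of that water:
0.719×0.766×(1−α)×1730 = 667.48
(1−α) = 667.48/952.8 = 0.7005;  α = 0.2995.
Bypass flow = 0.2995×1730 = 518.06 g/s.

518.1 g/s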